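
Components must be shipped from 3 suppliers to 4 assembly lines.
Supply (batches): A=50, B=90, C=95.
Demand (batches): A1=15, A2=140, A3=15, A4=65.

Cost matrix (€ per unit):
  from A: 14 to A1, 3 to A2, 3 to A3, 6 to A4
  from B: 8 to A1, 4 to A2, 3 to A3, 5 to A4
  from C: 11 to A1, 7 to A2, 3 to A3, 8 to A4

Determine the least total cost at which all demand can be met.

Optimal allocation:
  A->A2: 50 × €3 = €150
  B->A2: 90 × €4 = €360
  C->A1: 15 × €11 = €165
  C->A3: 15 × €3 = €45
  C->A4: 65 × €8 = €520
Total = 150 + 360 + 165 + 45 + 520 = €1240.
(Supply check: A ships 50; B ships 90; C ships 95.)

1240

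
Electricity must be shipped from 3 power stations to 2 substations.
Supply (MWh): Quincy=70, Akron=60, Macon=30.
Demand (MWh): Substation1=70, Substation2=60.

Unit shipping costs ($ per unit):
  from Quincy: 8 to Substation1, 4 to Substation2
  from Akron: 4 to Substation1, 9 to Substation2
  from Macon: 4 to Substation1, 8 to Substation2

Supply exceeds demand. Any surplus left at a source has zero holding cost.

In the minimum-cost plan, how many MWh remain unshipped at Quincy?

An optimal plan:
  Quincy to Substation2: 60 × $4 = $240
  Akron to Substation1: 40 × $4 = $160
  Macon to Substation1: 30 × $4 = $120
Total cost = $520.
Quincy ships 60 of its 70, leaving 10.

10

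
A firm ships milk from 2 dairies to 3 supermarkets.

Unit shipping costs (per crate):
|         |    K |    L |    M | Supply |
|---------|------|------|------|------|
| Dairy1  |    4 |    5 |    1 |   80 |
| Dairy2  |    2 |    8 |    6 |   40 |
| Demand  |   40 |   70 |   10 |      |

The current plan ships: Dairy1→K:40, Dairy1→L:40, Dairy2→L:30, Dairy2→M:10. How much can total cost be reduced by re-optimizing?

Current plan cost = 40·4 + 40·5 + 30·8 + 10·6 = 660.
Optimal plan:
  Dairy1→L: 70 × 5 = 350
  Dairy1→M: 10 × 1 = 10
  Dairy2→K: 40 × 2 = 80
Optimal cost = 440.
Saving = 660 − 440 = 220.

220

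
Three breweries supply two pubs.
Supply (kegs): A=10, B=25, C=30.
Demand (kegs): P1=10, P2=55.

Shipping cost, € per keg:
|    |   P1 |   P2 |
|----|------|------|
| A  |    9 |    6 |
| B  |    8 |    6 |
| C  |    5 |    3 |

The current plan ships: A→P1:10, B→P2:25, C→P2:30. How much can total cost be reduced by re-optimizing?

10

Current plan cost = 10·9 + 25·6 + 30·3 = €330.
Optimal plan:
  A→P2: 10 × €6 = €60
  B→P1: 10 × €8 = €80
  B→P2: 15 × €6 = €90
  C→P2: 30 × €3 = €90
Optimal cost = €320.
Saving = 330 − 320 = €10.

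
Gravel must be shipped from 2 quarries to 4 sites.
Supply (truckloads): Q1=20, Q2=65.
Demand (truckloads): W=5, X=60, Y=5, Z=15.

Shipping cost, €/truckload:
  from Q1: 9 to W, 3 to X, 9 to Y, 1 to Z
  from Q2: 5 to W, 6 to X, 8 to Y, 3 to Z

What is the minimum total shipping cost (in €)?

Optimal allocation:
  Q1 to X: 20 × €3 = €60
  Q2 to W: 5 × €5 = €25
  Q2 to X: 40 × €6 = €240
  Q2 to Y: 5 × €8 = €40
  Q2 to Z: 15 × €3 = €45
Total = 60 + 25 + 240 + 40 + 45 = €410.

410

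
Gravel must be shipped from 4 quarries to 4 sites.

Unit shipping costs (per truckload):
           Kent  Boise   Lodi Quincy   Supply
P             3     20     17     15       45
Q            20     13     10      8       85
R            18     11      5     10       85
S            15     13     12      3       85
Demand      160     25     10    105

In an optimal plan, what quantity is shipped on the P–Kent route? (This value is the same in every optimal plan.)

45

Solving gives:
  P->Kent: 45 × 3 = 135
  Q->Boise: 25 × 13 = 325
  Q->Quincy: 60 × 8 = 480
  R->Kent: 75 × 18 = 1350
  R->Lodi: 10 × 5 = 50
  S->Kent: 40 × 15 = 600
  S->Quincy: 45 × 3 = 135
Total cost = 3075.
So P→Kent carries 45 truckloads.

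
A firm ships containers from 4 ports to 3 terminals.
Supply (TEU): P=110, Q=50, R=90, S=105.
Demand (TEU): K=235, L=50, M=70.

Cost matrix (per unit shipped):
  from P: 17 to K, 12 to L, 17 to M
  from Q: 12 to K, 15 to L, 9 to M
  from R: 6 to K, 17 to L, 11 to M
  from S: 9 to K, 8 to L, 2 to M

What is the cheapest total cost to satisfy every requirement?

An optimal shipping plan:
  P–K: 60 × 17 = 1020
  P–L: 50 × 12 = 600
  Q–K: 50 × 12 = 600
  R–K: 90 × 6 = 540
  S–K: 35 × 9 = 315
  S–M: 70 × 2 = 140
Total = 1020 + 600 + 600 + 540 + 315 + 140 = 3215.

3215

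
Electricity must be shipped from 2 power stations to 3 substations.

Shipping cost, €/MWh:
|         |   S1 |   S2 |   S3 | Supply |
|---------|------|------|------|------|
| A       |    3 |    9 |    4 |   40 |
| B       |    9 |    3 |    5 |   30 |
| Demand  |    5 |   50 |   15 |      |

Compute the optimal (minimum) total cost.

An optimal shipping plan:
  A to S1: 5 × €3 = €15
  A to S2: 20 × €9 = €180
  A to S3: 15 × €4 = €60
  B to S2: 30 × €3 = €90
Total = 15 + 180 + 60 + 90 = €345.

345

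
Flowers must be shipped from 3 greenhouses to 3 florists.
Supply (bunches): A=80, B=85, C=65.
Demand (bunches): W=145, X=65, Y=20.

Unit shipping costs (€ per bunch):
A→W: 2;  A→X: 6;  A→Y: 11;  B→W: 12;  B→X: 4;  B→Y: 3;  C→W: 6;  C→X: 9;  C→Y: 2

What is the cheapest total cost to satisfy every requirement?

870

A cheapest plan:
  A–W: 80 bunches
  B–X: 65 bunches
  B–Y: 20 bunches
  C–W: 65 bunches
Total cost = €870.
(Supply check: A ships 80; B ships 85; C ships 65.)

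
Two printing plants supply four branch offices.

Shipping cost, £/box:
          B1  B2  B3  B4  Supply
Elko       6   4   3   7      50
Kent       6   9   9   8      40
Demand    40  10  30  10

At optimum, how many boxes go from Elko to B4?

Solving gives:
  Elko to B2: 10 boxes
  Elko to B3: 30 boxes
  Elko to B4: 10 boxes
  Kent to B1: 40 boxes
Total cost = £440.
So Elko→B4 carries 10 boxes.

10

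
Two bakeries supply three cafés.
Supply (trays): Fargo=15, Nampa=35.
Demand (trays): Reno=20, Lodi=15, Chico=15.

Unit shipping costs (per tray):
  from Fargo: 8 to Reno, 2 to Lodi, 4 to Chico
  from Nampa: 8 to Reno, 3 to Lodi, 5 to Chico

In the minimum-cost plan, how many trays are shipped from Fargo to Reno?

0

Optimal shipments:
  Fargo->Lodi: 15 trays
  Nampa->Reno: 20 trays
  Nampa->Chico: 15 trays
Total cost = 265.
The route Fargo→Reno is not used.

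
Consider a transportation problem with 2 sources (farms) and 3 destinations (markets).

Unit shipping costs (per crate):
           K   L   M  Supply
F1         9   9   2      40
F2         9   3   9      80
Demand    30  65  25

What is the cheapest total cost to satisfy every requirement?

One minimum-cost allocation:
  F1 to K: 15 × 9 = 135
  F1 to M: 25 × 2 = 50
  F2 to K: 15 × 9 = 135
  F2 to L: 65 × 3 = 195
Total = 135 + 50 + 135 + 195 = 515.
(Supply check: F1 ships 40; F2 ships 80.)

515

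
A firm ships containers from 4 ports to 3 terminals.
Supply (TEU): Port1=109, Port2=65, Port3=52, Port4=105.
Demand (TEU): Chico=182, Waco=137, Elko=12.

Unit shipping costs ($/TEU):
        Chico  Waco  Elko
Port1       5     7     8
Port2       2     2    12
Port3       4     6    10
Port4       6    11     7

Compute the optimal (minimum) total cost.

1669

Optimal allocation:
  Port1->Chico: 37 × $5 = $185
  Port1->Waco: 72 × $7 = $504
  Port2->Waco: 65 × $2 = $130
  Port3->Chico: 52 × $4 = $208
  Port4->Chico: 93 × $6 = $558
  Port4->Elko: 12 × $7 = $84
Total = 185 + 504 + 130 + 208 + 558 + 84 = $1669.
(Supply check: Port1 ships 109; Port2 ships 65; Port3 ships 52; Port4 ships 105.)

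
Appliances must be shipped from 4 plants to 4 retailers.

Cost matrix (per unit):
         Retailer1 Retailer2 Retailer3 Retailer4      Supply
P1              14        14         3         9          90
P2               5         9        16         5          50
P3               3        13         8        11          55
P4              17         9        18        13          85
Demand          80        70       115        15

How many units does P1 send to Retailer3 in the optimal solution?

90

Solving gives:
  P1 to Retailer3: 90 × 3 = 270
  P2 to Retailer1: 50 × 5 = 250
  P3 to Retailer1: 30 × 3 = 90
  P3 to Retailer3: 25 × 8 = 200
  P4 to Retailer2: 70 × 9 = 630
  P4 to Retailer4: 15 × 13 = 195
Total cost = 1635.
So P1→Retailer3 carries 90 units.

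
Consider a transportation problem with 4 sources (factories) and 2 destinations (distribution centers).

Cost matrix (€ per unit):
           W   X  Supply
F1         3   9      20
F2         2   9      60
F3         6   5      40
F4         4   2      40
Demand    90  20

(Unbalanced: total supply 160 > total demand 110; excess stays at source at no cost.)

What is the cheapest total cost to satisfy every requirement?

Optimal allocation:
  F1→W: 20 × €3 = €60
  F2→W: 60 × €2 = €120
  F4→W: 10 × €4 = €40
  F4→X: 20 × €2 = €40
Total = 60 + 120 + 40 + 40 = €260.
(Supply check: F1 ships 20; F2 ships 60; F3 ships 0; F4 ships 30.)

260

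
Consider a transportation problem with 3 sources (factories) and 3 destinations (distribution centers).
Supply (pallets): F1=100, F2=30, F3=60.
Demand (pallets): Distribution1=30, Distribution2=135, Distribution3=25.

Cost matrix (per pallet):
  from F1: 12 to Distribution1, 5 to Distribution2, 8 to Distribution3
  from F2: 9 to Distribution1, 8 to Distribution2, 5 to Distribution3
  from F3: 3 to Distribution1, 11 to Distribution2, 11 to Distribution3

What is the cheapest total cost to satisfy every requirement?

1085

A cheapest plan:
  F1 to Distribution2: 100 × 5 = 500
  F2 to Distribution2: 5 × 8 = 40
  F2 to Distribution3: 25 × 5 = 125
  F3 to Distribution1: 30 × 3 = 90
  F3 to Distribution2: 30 × 11 = 330
Total = 500 + 40 + 125 + 90 + 330 = 1085.
(Supply check: F1 ships 100; F2 ships 30; F3 ships 60.)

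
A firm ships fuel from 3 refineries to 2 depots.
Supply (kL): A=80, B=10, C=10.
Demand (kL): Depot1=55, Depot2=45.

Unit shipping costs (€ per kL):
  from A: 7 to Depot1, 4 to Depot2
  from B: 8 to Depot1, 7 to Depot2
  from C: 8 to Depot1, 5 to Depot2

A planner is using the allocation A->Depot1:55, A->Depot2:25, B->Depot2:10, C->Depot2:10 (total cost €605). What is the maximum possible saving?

Current plan cost = 55·7 + 25·4 + 10·7 + 10·5 = €605.
Optimal plan:
  A–Depot1: 35 kL
  A–Depot2: 45 kL
  B–Depot1: 10 kL
  C–Depot1: 10 kL
Optimal cost = €585.
Saving = 605 − 585 = €20.

20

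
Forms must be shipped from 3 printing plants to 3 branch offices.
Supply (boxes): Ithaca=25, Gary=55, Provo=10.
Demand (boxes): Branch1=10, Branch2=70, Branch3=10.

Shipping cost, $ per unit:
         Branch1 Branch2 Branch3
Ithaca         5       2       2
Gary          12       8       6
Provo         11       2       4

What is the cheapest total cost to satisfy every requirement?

520

Optimal allocation:
  Ithaca to Branch1: 10 × $5 = $50
  Ithaca to Branch2: 15 × $2 = $30
  Gary to Branch2: 45 × $8 = $360
  Gary to Branch3: 10 × $6 = $60
  Provo to Branch2: 10 × $2 = $20
Total = 50 + 30 + 360 + 60 + 20 = $520.
(Supply check: Ithaca ships 25; Gary ships 55; Provo ships 10.)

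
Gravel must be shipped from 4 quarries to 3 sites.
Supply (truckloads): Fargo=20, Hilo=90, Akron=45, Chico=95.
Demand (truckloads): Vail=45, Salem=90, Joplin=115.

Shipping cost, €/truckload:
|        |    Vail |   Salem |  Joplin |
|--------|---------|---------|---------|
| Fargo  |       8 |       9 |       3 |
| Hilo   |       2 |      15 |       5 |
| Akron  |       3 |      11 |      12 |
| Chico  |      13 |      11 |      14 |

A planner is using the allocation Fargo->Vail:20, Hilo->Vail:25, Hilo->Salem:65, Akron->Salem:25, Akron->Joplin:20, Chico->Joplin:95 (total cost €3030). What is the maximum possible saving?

1325

Current plan cost = 20·8 + 25·2 + 65·15 + 25·11 + 20·12 + 95·14 = €3030.
Optimal plan:
  Fargo–Joplin: 20 × €3 = €60
  Hilo–Joplin: 90 × €5 = €450
  Akron–Vail: 45 × €3 = €135
  Chico–Salem: 90 × €11 = €990
  Chico–Joplin: 5 × €14 = €70
Optimal cost = €1705.
Saving = 3030 − 1705 = €1325.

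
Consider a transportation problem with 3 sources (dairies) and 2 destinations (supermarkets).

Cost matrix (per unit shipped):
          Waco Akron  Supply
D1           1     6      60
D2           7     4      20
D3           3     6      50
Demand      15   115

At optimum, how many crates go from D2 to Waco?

0

The minimum-cost plan:
  D1->Waco: 15 × 1 = 15
  D1->Akron: 45 × 6 = 270
  D2->Akron: 20 × 4 = 80
  D3->Akron: 50 × 6 = 300
Total cost = 665.
The route D2→Waco is not used.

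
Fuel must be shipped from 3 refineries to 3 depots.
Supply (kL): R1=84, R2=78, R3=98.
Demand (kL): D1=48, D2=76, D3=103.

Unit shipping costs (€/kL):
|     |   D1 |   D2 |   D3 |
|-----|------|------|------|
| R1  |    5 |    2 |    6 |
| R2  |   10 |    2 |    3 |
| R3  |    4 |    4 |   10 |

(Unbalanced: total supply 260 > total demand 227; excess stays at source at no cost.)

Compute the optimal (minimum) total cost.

An optimal shipping plan:
  R1–D2: 59 × €2 = €118
  R1–D3: 25 × €6 = €150
  R2–D3: 78 × €3 = €234
  R3–D1: 48 × €4 = €192
  R3–D2: 17 × €4 = €68
Total = 118 + 150 + 234 + 192 + 68 = €762.
(Supply check: R1 ships 84; R2 ships 78; R3 ships 65.)

762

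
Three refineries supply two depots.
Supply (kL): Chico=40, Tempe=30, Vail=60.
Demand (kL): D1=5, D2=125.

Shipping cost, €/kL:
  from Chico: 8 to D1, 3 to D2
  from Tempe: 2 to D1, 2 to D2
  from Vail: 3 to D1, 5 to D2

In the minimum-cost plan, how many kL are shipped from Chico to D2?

40

Optimal shipments:
  Chico to D2: 40 × €3 = €120
  Tempe to D2: 30 × €2 = €60
  Vail to D1: 5 × €3 = €15
  Vail to D2: 55 × €5 = €275
Total cost = €470.
So Chico→D2 carries 40 kL.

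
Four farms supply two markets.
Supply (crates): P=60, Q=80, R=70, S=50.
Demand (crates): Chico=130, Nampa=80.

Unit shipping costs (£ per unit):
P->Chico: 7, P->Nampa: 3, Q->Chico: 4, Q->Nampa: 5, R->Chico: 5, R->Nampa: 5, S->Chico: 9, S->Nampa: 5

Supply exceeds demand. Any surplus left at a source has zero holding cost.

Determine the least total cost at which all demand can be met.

One minimum-cost allocation:
  P→Nampa: 60 × £3 = £180
  Q→Chico: 80 × £4 = £320
  R→Chico: 50 × £5 = £250
  R→Nampa: 20 × £5 = £100
Total = 180 + 320 + 250 + 100 = £850.
(Supply check: P ships 60; Q ships 80; R ships 70; S ships 0.)

850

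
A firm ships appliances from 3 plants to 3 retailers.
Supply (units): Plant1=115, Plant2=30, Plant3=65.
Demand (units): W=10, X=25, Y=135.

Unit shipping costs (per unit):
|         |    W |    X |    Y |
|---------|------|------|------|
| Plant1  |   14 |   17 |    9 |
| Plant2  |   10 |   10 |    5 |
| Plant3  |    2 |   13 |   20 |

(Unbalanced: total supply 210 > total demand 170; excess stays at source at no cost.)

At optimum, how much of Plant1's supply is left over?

10

An optimal plan:
  Plant1->Y: 105 units
  Plant2->Y: 30 units
  Plant3->W: 10 units
  Plant3->X: 25 units
Total cost = 1440.
Plant1 ships 105 of its 115, leaving 10.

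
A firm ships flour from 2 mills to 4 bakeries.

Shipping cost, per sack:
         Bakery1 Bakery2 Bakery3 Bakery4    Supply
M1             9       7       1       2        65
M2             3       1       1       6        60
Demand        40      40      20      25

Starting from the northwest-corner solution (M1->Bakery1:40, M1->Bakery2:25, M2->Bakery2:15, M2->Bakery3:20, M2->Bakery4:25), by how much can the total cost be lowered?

370

Current plan cost = 40·9 + 25·7 + 15·1 + 20·1 + 25·6 = 720.
Optimal plan:
  M1–Bakery1: 20 sacks
  M1–Bakery3: 20 sacks
  M1–Bakery4: 25 sacks
  M2–Bakery1: 20 sacks
  M2–Bakery2: 40 sacks
Optimal cost = 350.
Saving = 720 − 350 = 370.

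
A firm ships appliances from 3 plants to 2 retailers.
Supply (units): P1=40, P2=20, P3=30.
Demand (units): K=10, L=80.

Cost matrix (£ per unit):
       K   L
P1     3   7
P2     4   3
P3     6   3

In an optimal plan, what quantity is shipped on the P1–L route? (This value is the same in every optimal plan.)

30

Solving gives:
  P1->K: 10 × £3 = £30
  P1->L: 30 × £7 = £210
  P2->L: 20 × £3 = £60
  P3->L: 30 × £3 = £90
Total cost = £390.
So P1→L carries 30 units.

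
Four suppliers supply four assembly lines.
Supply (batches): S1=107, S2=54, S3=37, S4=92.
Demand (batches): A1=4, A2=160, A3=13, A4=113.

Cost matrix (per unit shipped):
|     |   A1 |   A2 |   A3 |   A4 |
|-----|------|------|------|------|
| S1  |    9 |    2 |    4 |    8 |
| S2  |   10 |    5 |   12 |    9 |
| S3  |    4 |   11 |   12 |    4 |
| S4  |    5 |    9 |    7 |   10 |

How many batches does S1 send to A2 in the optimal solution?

Optimal shipments:
  S1 to A2: 107 × 2 = 214
  S2 to A2: 53 × 5 = 265
  S2 to A4: 1 × 9 = 9
  S3 to A4: 37 × 4 = 148
  S4 to A1: 4 × 5 = 20
  S4 to A3: 13 × 7 = 91
  S4 to A4: 75 × 10 = 750
Total cost = 1497.
So S1→A2 carries 107 batches.

107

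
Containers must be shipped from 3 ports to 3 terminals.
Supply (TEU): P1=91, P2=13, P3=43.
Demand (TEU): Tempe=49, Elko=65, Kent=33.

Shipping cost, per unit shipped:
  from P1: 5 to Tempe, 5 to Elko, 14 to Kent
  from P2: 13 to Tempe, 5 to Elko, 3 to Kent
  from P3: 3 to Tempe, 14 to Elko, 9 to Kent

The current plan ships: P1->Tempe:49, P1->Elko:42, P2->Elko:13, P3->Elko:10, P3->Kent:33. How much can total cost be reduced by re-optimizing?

214

Current plan cost = 49·5 + 42·5 + 13·5 + 10·14 + 33·9 = 957.
Optimal plan:
  P1→Tempe: 26 × 5 = 130
  P1→Elko: 65 × 5 = 325
  P2→Kent: 13 × 3 = 39
  P3→Tempe: 23 × 3 = 69
  P3→Kent: 20 × 9 = 180
Optimal cost = 743.
Saving = 957 − 743 = 214.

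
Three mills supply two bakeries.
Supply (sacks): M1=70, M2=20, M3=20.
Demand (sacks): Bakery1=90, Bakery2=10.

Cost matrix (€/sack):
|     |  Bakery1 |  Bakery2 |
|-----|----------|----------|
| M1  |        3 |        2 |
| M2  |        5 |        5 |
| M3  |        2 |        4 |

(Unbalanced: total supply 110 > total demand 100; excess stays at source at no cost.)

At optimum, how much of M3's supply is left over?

An optimal plan:
  M1–Bakery1: 60 × €3 = €180
  M1–Bakery2: 10 × €2 = €20
  M2–Bakery1: 10 × €5 = €50
  M3–Bakery1: 20 × €2 = €40
Total cost = €290.
M3 ships 20 of its 20, leaving 0.

0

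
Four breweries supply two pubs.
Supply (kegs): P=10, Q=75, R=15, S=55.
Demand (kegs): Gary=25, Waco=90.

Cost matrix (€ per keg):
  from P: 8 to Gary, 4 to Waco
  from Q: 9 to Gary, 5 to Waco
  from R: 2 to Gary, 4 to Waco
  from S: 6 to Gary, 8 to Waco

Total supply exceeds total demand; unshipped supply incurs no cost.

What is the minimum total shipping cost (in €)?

545

One minimum-cost allocation:
  P to Waco: 10 kegs
  Q to Waco: 75 kegs
  R to Gary: 15 kegs
  S to Gary: 10 kegs
  S to Waco: 5 kegs
Total cost = €545.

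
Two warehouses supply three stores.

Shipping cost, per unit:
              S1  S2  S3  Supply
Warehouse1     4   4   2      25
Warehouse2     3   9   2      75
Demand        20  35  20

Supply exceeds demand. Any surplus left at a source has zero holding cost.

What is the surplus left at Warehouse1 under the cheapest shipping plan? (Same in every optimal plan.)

An optimal plan:
  Warehouse1->S2: 25 × 4 = 100
  Warehouse2->S1: 20 × 3 = 60
  Warehouse2->S2: 10 × 9 = 90
  Warehouse2->S3: 20 × 2 = 40
Total cost = 290.
Warehouse1 ships 25 of its 25, leaving 0.

0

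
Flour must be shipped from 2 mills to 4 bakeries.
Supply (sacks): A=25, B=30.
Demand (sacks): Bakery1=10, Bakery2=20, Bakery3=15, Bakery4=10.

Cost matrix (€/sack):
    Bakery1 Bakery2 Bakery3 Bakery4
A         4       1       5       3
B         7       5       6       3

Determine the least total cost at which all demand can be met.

An optimal shipping plan:
  A to Bakery1: 5 × €4 = €20
  A to Bakery2: 20 × €1 = €20
  B to Bakery1: 5 × €7 = €35
  B to Bakery3: 15 × €6 = €90
  B to Bakery4: 10 × €3 = €30
Total = 20 + 20 + 35 + 90 + 30 = €195.

195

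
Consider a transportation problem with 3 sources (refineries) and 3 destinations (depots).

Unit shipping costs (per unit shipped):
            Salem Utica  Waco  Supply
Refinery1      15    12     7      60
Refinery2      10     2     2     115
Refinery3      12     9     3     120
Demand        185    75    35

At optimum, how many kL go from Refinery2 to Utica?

The minimum-cost plan:
  Refinery1–Salem: 60 × 15 = 900
  Refinery2–Salem: 40 × 10 = 400
  Refinery2–Utica: 75 × 2 = 150
  Refinery3–Salem: 85 × 12 = 1020
  Refinery3–Waco: 35 × 3 = 105
Total cost = 2575.
So Refinery2→Utica carries 75 kL.

75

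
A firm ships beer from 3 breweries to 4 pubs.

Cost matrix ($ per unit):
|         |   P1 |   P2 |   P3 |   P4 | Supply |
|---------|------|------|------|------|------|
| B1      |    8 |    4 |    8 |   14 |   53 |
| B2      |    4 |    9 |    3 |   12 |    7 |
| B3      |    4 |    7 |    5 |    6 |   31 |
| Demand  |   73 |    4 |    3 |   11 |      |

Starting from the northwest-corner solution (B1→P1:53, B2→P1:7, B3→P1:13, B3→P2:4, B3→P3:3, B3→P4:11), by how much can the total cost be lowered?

34

Current plan cost = 53·8 + 7·4 + 13·4 + 4·7 + 3·5 + 11·6 = $613.
Optimal plan:
  B1→P1: 49 × $8 = $392
  B1→P2: 4 × $4 = $16
  B2→P1: 4 × $4 = $16
  B2→P3: 3 × $3 = $9
  B3→P1: 20 × $4 = $80
  B3→P4: 11 × $6 = $66
Optimal cost = $579.
Saving = 613 − 579 = $34.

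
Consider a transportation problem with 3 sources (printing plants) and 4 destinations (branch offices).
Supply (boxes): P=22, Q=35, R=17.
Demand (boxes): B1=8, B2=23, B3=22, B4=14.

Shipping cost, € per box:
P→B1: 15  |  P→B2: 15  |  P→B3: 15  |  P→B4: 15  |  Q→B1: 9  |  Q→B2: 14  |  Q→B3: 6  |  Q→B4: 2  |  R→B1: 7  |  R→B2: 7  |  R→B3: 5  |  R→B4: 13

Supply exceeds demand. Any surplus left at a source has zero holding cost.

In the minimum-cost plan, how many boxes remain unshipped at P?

7

An optimal plan:
  P→B2: 15 × €15 = €225
  Q→B3: 21 × €6 = €126
  Q→B4: 14 × €2 = €28
  R→B1: 8 × €7 = €56
  R→B2: 8 × €7 = €56
  R→B3: 1 × €5 = €5
Total cost = €496.
P ships 15 of its 22, leaving 7.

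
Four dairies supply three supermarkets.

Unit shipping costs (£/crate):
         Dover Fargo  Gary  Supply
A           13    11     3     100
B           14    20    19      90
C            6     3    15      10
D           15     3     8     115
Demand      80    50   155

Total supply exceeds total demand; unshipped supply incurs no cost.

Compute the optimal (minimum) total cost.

1930

A cheapest plan:
  A to Gary: 100 crates
  B to Dover: 70 crates
  C to Dover: 10 crates
  D to Fargo: 50 crates
  D to Gary: 55 crates
Total cost = £1930.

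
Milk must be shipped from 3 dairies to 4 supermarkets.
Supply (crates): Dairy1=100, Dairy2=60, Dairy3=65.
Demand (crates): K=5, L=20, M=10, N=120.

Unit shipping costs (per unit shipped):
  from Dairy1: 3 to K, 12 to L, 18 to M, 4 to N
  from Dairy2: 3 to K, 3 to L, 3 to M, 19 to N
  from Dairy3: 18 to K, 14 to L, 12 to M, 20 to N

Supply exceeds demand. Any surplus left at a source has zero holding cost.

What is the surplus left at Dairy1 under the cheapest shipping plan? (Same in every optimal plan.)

Minimum-cost shipments:
  Dairy1->N: 100 × 4 = 400
  Dairy2->K: 5 × 3 = 15
  Dairy2->L: 20 × 3 = 60
  Dairy2->M: 10 × 3 = 30
  Dairy2->N: 20 × 19 = 380
Total cost = 885.
Dairy1 ships 100 of its 100, leaving 0.

0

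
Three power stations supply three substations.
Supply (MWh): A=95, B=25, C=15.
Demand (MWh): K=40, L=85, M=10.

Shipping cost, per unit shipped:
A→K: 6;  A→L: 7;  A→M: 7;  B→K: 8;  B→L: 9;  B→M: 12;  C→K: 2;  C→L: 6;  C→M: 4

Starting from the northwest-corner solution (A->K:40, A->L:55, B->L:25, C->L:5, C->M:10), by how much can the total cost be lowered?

Current plan cost = 40·6 + 55·7 + 25·9 + 5·6 + 10·4 = 920.
Optimal plan:
  A->L: 85 × 7 = 595
  A->M: 10 × 7 = 70
  B->K: 25 × 8 = 200
  C->K: 15 × 2 = 30
Optimal cost = 895.
Saving = 920 − 895 = 25.

25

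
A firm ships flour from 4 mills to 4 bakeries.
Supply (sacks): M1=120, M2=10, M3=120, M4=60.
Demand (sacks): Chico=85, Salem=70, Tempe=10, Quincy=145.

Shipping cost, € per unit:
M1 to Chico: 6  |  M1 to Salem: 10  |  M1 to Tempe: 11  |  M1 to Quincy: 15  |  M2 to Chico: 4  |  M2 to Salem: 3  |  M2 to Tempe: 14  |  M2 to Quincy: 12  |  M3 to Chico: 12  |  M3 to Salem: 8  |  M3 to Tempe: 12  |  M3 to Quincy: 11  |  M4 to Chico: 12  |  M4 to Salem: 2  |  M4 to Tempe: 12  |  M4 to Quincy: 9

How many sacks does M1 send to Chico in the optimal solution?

85

Optimal shipments:
  M1→Chico: 85 × €6 = €510
  M1→Tempe: 10 × €11 = €110
  M1→Quincy: 25 × €15 = €375
  M2→Salem: 10 × €3 = €30
  M3→Quincy: 120 × €11 = €1320
  M4→Salem: 60 × €2 = €120
Total cost = €2465.
So M1→Chico carries 85 sacks.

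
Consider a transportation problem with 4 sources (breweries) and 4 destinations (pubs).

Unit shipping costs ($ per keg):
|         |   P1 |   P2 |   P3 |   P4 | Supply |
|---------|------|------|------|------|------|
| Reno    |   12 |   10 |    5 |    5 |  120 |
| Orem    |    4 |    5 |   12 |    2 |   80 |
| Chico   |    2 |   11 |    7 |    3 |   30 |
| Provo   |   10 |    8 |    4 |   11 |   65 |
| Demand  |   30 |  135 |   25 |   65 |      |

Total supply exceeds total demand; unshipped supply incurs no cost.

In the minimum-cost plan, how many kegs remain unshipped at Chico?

0

An optimal plan:
  Reno to P3: 15 × $5 = $75
  Reno to P4: 65 × $5 = $325
  Orem to P2: 80 × $5 = $400
  Chico to P1: 30 × $2 = $60
  Provo to P2: 55 × $8 = $440
  Provo to P3: 10 × $4 = $40
Total cost = $1340.
Chico ships 30 of its 30, leaving 0.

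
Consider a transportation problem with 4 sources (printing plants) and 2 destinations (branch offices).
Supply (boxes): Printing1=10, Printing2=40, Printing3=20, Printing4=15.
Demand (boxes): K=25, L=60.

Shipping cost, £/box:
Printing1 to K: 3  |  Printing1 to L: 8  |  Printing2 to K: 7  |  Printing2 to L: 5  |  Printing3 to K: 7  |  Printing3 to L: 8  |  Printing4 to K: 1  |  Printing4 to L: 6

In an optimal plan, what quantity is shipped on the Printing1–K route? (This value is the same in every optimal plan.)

10

Optimal shipments:
  Printing1->K: 10 × £3 = £30
  Printing2->L: 40 × £5 = £200
  Printing3->L: 20 × £8 = £160
  Printing4->K: 15 × £1 = £15
Total cost = £405.
So Printing1→K carries 10 boxes.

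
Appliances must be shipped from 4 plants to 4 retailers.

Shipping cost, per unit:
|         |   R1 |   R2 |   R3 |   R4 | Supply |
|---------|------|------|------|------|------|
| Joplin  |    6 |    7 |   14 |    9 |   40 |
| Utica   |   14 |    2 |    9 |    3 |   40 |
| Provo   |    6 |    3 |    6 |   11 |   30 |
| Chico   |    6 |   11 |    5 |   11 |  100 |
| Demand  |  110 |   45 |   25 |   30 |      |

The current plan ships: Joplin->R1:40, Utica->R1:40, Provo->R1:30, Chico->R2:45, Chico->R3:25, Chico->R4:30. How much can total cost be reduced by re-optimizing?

910

Current plan cost = 40·6 + 40·14 + 30·6 + 45·11 + 25·5 + 30·11 = 1930.
Optimal plan:
  Joplin→R1: 35 × 6 = 210
  Joplin→R2: 5 × 7 = 35
  Utica→R2: 10 × 2 = 20
  Utica→R4: 30 × 3 = 90
  Provo→R2: 30 × 3 = 90
  Chico→R1: 75 × 6 = 450
  Chico→R3: 25 × 5 = 125
Optimal cost = 1020.
Saving = 1930 − 1020 = 910.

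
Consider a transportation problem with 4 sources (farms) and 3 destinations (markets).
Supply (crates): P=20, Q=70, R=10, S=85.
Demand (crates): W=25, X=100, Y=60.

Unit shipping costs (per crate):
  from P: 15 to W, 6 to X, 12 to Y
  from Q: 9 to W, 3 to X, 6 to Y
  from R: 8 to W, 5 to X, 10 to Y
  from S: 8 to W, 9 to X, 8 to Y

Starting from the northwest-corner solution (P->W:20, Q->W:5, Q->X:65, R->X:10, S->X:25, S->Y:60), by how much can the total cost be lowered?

235

Current plan cost = 20·15 + 5·9 + 65·3 + 10·5 + 25·9 + 60·8 = 1295.
Optimal plan:
  P→X: 20 × 6 = 120
  Q→X: 70 × 3 = 210
  R→X: 10 × 5 = 50
  S→W: 25 × 8 = 200
  S→Y: 60 × 8 = 480
Optimal cost = 1060.
Saving = 1295 − 1060 = 235.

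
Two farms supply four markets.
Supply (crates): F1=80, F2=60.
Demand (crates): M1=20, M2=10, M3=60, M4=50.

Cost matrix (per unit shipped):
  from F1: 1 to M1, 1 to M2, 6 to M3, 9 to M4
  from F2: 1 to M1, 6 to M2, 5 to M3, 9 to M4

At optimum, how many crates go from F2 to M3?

60

Optimal shipments:
  F1 to M1: 20 × 1 = 20
  F1 to M2: 10 × 1 = 10
  F1 to M4: 50 × 9 = 450
  F2 to M3: 60 × 5 = 300
Total cost = 780.
So F2→M3 carries 60 crates.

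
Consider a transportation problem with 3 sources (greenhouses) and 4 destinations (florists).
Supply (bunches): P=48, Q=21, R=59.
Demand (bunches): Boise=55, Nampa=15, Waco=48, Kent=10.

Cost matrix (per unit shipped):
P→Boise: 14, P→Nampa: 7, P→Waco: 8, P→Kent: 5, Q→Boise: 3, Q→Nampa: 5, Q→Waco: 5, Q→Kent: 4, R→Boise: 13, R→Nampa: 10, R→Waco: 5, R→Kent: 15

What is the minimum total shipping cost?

923

One minimum-cost allocation:
  P–Boise: 23 × 14 = 322
  P–Nampa: 15 × 7 = 105
  P–Kent: 10 × 5 = 50
  Q–Boise: 21 × 3 = 63
  R–Boise: 11 × 13 = 143
  R–Waco: 48 × 5 = 240
Total = 322 + 105 + 50 + 63 + 143 + 240 = 923.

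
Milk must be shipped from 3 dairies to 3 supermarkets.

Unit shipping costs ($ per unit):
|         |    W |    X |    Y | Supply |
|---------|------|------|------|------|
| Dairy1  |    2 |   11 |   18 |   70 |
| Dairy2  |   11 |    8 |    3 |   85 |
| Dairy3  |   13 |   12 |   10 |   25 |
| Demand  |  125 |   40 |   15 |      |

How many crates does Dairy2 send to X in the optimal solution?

40

Optimal shipments:
  Dairy1->W: 70 × $2 = $140
  Dairy2->W: 30 × $11 = $330
  Dairy2->X: 40 × $8 = $320
  Dairy2->Y: 15 × $3 = $45
  Dairy3->W: 25 × $13 = $325
Total cost = $1160.
So Dairy2→X carries 40 crates.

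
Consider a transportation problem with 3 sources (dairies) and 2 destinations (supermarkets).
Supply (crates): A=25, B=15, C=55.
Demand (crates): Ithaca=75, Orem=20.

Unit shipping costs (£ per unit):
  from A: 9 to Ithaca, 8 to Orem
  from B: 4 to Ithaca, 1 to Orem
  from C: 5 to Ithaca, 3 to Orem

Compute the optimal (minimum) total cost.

A cheapest plan:
  A->Ithaca: 25 crates
  B->Orem: 15 crates
  C->Ithaca: 50 crates
  C->Orem: 5 crates
Total cost = £505.

505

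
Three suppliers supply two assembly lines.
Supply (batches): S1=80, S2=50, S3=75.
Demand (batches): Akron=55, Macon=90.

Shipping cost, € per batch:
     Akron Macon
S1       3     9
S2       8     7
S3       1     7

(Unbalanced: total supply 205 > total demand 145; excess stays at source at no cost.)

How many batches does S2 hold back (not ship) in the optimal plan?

0

Minimum-cost shipments:
  S1–Macon: 20 batches
  S2–Macon: 50 batches
  S3–Akron: 55 batches
  S3–Macon: 20 batches
Total cost = €725.
S2 ships 50 of its 50, leaving 0.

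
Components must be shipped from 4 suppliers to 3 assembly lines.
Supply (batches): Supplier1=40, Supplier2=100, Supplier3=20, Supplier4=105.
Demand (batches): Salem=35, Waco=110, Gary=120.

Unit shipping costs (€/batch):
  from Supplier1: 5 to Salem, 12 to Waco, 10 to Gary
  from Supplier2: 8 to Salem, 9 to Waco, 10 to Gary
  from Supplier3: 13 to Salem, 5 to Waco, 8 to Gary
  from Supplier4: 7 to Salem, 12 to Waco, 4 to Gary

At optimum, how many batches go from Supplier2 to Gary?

10

The minimum-cost plan:
  Supplier1->Salem: 35 batches
  Supplier1->Gary: 5 batches
  Supplier2->Waco: 90 batches
  Supplier2->Gary: 10 batches
  Supplier3->Waco: 20 batches
  Supplier4->Gary: 105 batches
Total cost = €1655.
So Supplier2→Gary carries 10 batches.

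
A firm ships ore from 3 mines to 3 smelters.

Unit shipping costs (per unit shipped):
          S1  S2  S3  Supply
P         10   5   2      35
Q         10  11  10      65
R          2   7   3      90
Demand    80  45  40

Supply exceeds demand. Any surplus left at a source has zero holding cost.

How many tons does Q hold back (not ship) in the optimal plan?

An optimal plan:
  P->S2: 5 × 5 = 25
  P->S3: 30 × 2 = 60
  Q->S2: 40 × 11 = 440
  R->S1: 80 × 2 = 160
  R->S3: 10 × 3 = 30
Total cost = 715.
Q ships 40 of its 65, leaving 25.

25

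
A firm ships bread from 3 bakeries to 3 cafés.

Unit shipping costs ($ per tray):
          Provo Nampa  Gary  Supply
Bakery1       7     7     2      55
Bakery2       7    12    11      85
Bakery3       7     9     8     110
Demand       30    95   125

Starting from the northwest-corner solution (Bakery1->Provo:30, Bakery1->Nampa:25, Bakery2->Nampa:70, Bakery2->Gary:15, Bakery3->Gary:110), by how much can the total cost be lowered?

Current plan cost = 30·7 + 25·7 + 70·12 + 15·11 + 110·8 = $2270.
Optimal plan:
  Bakery1→Gary: 55 × $2 = $110
  Bakery2→Provo: 30 × $7 = $210
  Bakery2→Gary: 55 × $11 = $605
  Bakery3→Nampa: 95 × $9 = $855
  Bakery3→Gary: 15 × $8 = $120
Optimal cost = $1900.
Saving = 2270 − 1900 = $370.

370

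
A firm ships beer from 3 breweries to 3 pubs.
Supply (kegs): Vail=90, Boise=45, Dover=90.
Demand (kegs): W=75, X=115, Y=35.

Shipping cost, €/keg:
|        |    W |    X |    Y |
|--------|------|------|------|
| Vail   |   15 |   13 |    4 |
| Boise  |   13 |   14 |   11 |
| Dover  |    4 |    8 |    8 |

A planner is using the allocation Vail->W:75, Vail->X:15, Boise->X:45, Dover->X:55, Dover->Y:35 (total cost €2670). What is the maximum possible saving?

765

Current plan cost = 75·15 + 15·13 + 45·14 + 55·8 + 35·8 = €2670.
Optimal plan:
  Vail–X: 55 × €13 = €715
  Vail–Y: 35 × €4 = €140
  Boise–X: 45 × €14 = €630
  Dover–W: 75 × €4 = €300
  Dover–X: 15 × €8 = €120
Optimal cost = €1905.
Saving = 2670 − 1905 = €765.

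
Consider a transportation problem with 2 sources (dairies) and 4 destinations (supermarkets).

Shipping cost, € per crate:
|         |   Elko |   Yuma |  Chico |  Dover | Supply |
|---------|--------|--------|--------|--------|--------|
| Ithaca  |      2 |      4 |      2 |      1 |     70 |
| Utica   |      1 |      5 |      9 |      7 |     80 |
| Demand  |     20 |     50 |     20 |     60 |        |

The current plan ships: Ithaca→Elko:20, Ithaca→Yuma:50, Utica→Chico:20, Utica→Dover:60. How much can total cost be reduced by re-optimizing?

410

Current plan cost = 20·2 + 50·4 + 20·9 + 60·7 = €840.
Optimal plan:
  Ithaca–Chico: 20 crates
  Ithaca–Dover: 50 crates
  Utica–Elko: 20 crates
  Utica–Yuma: 50 crates
  Utica–Dover: 10 crates
Optimal cost = €430.
Saving = 840 − 430 = €410.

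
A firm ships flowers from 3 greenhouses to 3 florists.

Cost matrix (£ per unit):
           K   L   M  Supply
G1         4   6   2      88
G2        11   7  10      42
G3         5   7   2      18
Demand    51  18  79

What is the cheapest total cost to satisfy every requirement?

A cheapest plan:
  G1->K: 27 × £4 = £108
  G1->M: 61 × £2 = £122
  G2->K: 24 × £11 = £264
  G2->L: 18 × £7 = £126
  G3->M: 18 × £2 = £36
Total = 108 + 122 + 264 + 126 + 36 = £656.

656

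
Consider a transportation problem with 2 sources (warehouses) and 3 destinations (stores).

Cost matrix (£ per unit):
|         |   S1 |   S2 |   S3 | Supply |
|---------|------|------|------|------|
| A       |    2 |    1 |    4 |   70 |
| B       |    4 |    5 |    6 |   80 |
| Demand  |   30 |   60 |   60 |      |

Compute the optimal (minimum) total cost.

One minimum-cost allocation:
  A→S1: 10 units
  A→S2: 60 units
  B→S1: 20 units
  B→S3: 60 units
Total cost = £520.

520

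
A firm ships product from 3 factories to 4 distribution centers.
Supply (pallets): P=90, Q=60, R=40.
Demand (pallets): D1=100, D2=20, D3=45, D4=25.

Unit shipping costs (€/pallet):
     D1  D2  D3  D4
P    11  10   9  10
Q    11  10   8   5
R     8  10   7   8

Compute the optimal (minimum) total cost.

1675

A cheapest plan:
  P->D1: 60 × €11 = €660
  P->D2: 20 × €10 = €200
  P->D3: 10 × €9 = €90
  Q->D3: 35 × €8 = €280
  Q->D4: 25 × €5 = €125
  R->D1: 40 × €8 = €320
Total = 660 + 200 + 90 + 280 + 125 + 320 = €1675.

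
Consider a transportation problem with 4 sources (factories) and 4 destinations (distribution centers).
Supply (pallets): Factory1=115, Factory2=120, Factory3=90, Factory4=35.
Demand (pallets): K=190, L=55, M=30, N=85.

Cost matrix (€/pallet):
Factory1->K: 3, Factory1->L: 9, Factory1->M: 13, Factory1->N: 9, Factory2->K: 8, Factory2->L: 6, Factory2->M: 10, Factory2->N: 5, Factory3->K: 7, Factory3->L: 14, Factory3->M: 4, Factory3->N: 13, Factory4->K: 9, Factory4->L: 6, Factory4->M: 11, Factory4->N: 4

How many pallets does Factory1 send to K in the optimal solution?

The minimum-cost plan:
  Factory1→K: 115 × €3 = €345
  Factory2→K: 15 × €8 = €120
  Factory2→L: 55 × €6 = €330
  Factory2→N: 50 × €5 = €250
  Factory3→K: 60 × €7 = €420
  Factory3→M: 30 × €4 = €120
  Factory4→N: 35 × €4 = €140
Total cost = €1725.
So Factory1→K carries 115 pallets.

115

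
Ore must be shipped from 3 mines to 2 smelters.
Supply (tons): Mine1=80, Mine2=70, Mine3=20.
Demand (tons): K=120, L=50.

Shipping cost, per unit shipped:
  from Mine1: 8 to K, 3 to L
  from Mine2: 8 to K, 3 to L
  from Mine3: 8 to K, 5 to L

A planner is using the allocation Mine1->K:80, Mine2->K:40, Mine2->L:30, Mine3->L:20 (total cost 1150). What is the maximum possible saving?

40

Current plan cost = 80·8 + 40·8 + 30·3 + 20·5 = 1150.
Optimal plan:
  Mine1 to K: 30 tons
  Mine1 to L: 50 tons
  Mine2 to K: 70 tons
  Mine3 to K: 20 tons
Optimal cost = 1110.
Saving = 1150 − 1110 = 40.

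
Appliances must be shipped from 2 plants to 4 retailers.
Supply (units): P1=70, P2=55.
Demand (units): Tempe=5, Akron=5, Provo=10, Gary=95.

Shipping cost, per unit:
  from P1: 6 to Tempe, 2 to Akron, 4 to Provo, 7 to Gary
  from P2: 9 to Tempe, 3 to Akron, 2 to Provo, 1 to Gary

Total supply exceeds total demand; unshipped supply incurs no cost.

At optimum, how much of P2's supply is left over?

0

An optimal plan:
  P1→Tempe: 5 × 6 = 30
  P1→Akron: 5 × 2 = 10
  P1→Provo: 10 × 4 = 40
  P1→Gary: 40 × 7 = 280
  P2→Gary: 55 × 1 = 55
Total cost = 415.
P2 ships 55 of its 55, leaving 0.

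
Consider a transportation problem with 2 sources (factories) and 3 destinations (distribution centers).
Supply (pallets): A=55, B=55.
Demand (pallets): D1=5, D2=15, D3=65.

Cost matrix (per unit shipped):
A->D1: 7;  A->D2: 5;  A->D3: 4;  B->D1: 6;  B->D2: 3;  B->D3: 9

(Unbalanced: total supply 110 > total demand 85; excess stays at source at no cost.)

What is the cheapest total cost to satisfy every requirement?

385

A cheapest plan:
  A->D3: 55 pallets
  B->D1: 5 pallets
  B->D2: 15 pallets
  B->D3: 10 pallets
Total cost = 385.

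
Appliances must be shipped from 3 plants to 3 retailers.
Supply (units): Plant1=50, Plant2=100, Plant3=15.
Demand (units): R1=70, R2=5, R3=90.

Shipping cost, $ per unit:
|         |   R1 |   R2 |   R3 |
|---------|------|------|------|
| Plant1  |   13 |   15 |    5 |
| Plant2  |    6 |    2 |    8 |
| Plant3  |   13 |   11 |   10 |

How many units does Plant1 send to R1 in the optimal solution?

0

The minimum-cost plan:
  Plant1 to R3: 50 × $5 = $250
  Plant2 to R1: 70 × $6 = $420
  Plant2 to R2: 5 × $2 = $10
  Plant2 to R3: 25 × $8 = $200
  Plant3 to R3: 15 × $10 = $150
Total cost = $1030.
The route Plant1→R1 is not used.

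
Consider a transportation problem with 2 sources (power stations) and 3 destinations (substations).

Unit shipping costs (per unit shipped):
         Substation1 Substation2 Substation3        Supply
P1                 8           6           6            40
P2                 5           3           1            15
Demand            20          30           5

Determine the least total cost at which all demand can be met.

315

A cheapest plan:
  P1→Substation1: 10 × 8 = 80
  P1→Substation2: 30 × 6 = 180
  P2→Substation1: 10 × 5 = 50
  P2→Substation3: 5 × 1 = 5
Total = 80 + 180 + 50 + 5 = 315.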